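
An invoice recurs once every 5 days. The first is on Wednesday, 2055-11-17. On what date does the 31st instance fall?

2056-04-15

The 31st occurrence is 30 intervals after the first: 30 × 5 = 150 days after 2055-11-17.
November has 30 days — 13 days to the end of November leaves 137.
December has 31 days (106 left).
January has 31 days (75 left).
February has 29 days (46 left).
March has 31 days (15 left).
15 days into April → 2056-04-15.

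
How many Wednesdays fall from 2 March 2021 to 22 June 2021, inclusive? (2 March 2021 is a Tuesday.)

2 March 2021 is a Tuesday; the first Wednesday on or after it is 3 March 2021 (1 day later).
From 3 March 2021 to 22 June 2021: 28 + 30 + 31 + 22 = 111 days (rest of March, April, May, June).
111 ÷ 7 = 15 full weeks with remainder 6, so 15 more Wednesdays after the first → 16.

16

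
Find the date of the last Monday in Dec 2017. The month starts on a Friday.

Dec 25, 2017

Dec 2017 begins on a Friday, so the first Monday is Dec 4 (3 days later).
Dec 2017 has 31 days. Adding weeks: 4, 11, 18, 25 — the last one ≤ 31 is the 25th.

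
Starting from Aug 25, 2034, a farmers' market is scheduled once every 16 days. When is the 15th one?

Apr 6, 2035

The 15th occurrence is 14 intervals after the first: 14 × 16 = 224 days after Aug 25, 2034.
Aug has 31 days — 6 days to the end of Aug leaves 218.
Sep has 30 days (188 left).
Oct has 31 days (157 left).
Nov has 30 days (127 left).
Dec has 31 days (96 left).
Jan has 31 days (65 left).
Feb has 28 days (37 left).
Mar has 31 days (6 left).
6 days into Apr → Apr 6, 2035.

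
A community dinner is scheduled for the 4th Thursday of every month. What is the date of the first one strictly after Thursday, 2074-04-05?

2074-04-26

April 2074 starts on a Sunday; its first Thursday is the 5th, so the 4th Thursday is the 26th — 2074-04-26.
2074-04-26 is after 2074-04-05, so that is the next one.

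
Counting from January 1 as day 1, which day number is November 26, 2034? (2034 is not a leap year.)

Days in months before November: 31 + 28 + 31 + 30 + 31 + 30 + 31 + 31 + 30 + 31 = 304.
Plus 26 days into November → day 330.

330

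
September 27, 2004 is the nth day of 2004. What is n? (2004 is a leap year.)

Days in months before September: 31 + 29 + 31 + 30 + 31 + 30 + 31 + 31 = 244.
Plus 27 days into September → day 271.

271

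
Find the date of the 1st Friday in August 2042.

1 August 2042

The first Friday of August 2042 is August 1.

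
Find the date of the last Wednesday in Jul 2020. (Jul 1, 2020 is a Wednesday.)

Jul 2020 begins on a Wednesday, so the first Wednesday is Jul 1.
Jul 2020 has 31 days. Adding weeks: 1, 8, 15, 22, 29 — the last one ≤ 31 is the 29th.

Jul 29, 2020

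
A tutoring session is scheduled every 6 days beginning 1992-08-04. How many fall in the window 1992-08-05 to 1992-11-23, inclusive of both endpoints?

18

Occurrences land 6·i days after 1992-08-04 for i = 0, 1, 2, …
1992-08-05 is 1 day after the start; 1 ÷ 6 = 0 remainder 1; since the remainder is 1, round up to i = 1. First occurrence in the window: #2 on 1992-08-10 (1×6 = 6 days in).
1992-11-23 is 111 days after the start; 111 ÷ 6 = 18 remainder 3. Last occurrence in the window: #19 on 1992-11-20.
Occurrences #2 through #19: 18 in total.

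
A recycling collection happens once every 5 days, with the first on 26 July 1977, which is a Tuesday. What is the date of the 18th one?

The 18th occurrence is 17 intervals after the first: 17 × 5 = 85 days after 26 July 1977.
July has 31 days — 5 days to the end of July leaves 80.
August has 31 days (49 left).
September has 30 days (19 left).
19 days into October → 19 October 1977.

19 October 1977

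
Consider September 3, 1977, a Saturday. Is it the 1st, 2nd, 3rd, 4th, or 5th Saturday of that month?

1st

Day 3 falls in week ⌈3/7⌉ of the month.
Days 1–7 hold the 1st Saturday, 8–14 the 2nd, 15–21 the 3rd, 22–28 the 4th, 29–31 the 5th.
3 is in the range for the 1st.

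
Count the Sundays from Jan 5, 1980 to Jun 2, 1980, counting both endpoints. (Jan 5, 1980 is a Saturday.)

22

Jan 5, 1980 is a Saturday; the first Sunday on or after it is Jan 6, 1980 (1 day later).
From Jan 6, 1980 to Jun 2, 1980: 25 + 29 + 31 + 30 + 31 + 2 = 148 days (rest of Jan, Feb, Mar, Apr, May, Jun).
148 ÷ 7 = 21 full weeks with remainder 1, so 21 more Sundays after the first → 22.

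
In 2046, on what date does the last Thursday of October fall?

2046-10-25

The first Thursday of October 2046 is October 4.
October 2046 has 31 days. Adding weeks: 4, 11, 18, 25 — the last one ≤ 31 is the 25th.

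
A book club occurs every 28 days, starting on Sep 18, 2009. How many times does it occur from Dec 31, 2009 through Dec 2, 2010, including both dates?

Occurrences land 28·i days after Sep 18, 2009 for i = 0, 1, 2, …
Dec 31, 2009 is 104 days after the start; 104 ÷ 28 = 3 remainder 20; since the remainder is 20, round up to i = 4. First occurrence in the window: #5 on Jan 8, 2010 (4×28 = 112 days in).
Dec 2, 2010 is 440 days after the start; 440 ÷ 28 = 15 remainder 20. Last occurrence in the window: #16 on Nov 12, 2010.
Occurrences #5 through #16: 12 in total.

12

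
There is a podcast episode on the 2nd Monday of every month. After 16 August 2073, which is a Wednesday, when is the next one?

August 2073 starts on a Tuesday; its first Monday is the 7th, so the 2nd Monday is the 14th — 14 August 2073.
That is not after 16 August 2073, so look at September 2073.
September 2073 starts on a Friday; its first Monday is the 4th, so the 2nd Monday is the 11th — 11 September 2073.

11 September 2073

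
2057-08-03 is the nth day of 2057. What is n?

Days in months before August: 31 + 28 + 31 + 30 + 31 + 30 + 31 = 212.
Plus 3 days into August → day 215.

215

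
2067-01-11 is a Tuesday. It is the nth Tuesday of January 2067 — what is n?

Day 11 falls in week ⌈11/7⌉ of the month.
Days 1–7 hold the 1st Tuesday, 8–14 the 2nd, 15–21 the 3rd, 22–28 the 4th, 29–31 the 5th.
11 is in the range for the 2nd.

2nd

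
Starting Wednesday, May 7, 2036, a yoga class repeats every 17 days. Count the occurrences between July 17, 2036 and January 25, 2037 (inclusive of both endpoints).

11

Occurrences land 17·i days after May 7, 2036 for i = 0, 1, 2, …
July 17, 2036 is 71 days after the start; 71 ÷ 17 = 4 remainder 3; since the remainder is 3, round up to i = 5. First occurrence in the window: #6 on July 31, 2036 (5×17 = 85 days in).
January 25, 2037 is 263 days after the start; 263 ÷ 17 = 15 remainder 8. Last occurrence in the window: #16 on January 17, 2037.
Occurrences #6 through #16: 11 in total.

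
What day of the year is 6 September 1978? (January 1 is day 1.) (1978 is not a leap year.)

Days in months before September: 31 + 28 + 31 + 30 + 31 + 30 + 31 + 31 = 243.
Plus 6 days into September → day 249.

249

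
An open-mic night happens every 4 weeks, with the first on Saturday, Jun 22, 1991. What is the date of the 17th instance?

Sep 12, 1992

The 17th occurrence is 16 intervals after the first: 16 × 28 = 448 days after Jun 22, 1991.
Jun has 30 days — 8 days to the end of Jun leaves 440.
From end of Jun to end of 1991 is 184 days (256 left).
Jan has 31 days (225 left).
Feb has 29 days (196 left).
Mar has 31 days (165 left).
Apr has 30 days (135 left).
May has 31 days (104 left).
Jun has 30 days (74 left).
Jul has 31 days (43 left).
Aug has 31 days (12 left).
12 days into Sep → Sep 12, 1992.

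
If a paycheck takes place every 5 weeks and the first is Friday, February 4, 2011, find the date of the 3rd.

The 3rd occurrence is 2 intervals after the first: 2 × 35 = 70 days after February 4, 2011.
February has 28 days — 24 days to the end of February leaves 46.
March has 31 days (15 left).
15 days into April → April 15, 2011.

April 15, 2011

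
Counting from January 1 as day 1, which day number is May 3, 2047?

Days in months before May: 31 + 28 + 31 + 30 = 120.
Plus 3 days into May → day 123.

123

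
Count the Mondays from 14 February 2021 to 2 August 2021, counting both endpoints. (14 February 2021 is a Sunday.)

25

14 February 2021 is a Sunday; the first Monday on or after it is 15 February 2021 (1 day later).
From 15 February 2021 to 2 August 2021: 13 + 31 + 30 + 31 + 30 + 31 + 2 = 168 days (rest of February, March, April, May, June, July, August).
168 ÷ 7 = 24 full weeks with remainder 0, so 24 more Mondays after the first → 25.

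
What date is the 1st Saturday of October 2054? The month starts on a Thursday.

2054-10-03

October 2054 begins on a Thursday, so the first Saturday is October 3 (2 days later).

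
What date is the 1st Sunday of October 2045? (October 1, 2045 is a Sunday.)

1 October 2045

October 2045 begins on a Sunday, so the first Sunday is October 1.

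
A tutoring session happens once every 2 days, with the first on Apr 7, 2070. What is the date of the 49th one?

The 49th occurrence is 48 intervals after the first: 48 × 2 = 96 days after Apr 7, 2070.
Apr has 30 days — 23 days to the end of Apr leaves 73.
May has 31 days (42 left).
Jun has 30 days (12 left).
12 days into Jul → Jul 12, 2070.

Jul 12, 2070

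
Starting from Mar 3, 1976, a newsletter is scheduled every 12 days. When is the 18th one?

The 18th occurrence is 17 intervals after the first: 17 × 12 = 204 days after Mar 3, 1976.
Mar has 31 days — 28 days to the end of Mar leaves 176.
Apr has 30 days (146 left).
May has 31 days (115 left).
Jun has 30 days (85 left).
Jul has 31 days (54 left).
Aug has 31 days (23 left).
23 days into Sep → Sep 23, 1976.

Sep 23, 1976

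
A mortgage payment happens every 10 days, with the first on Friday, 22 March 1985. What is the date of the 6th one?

The 6th occurrence is 5 intervals after the first: 5 × 10 = 50 days after 22 March 1985.
March has 31 days — 9 days to the end of March leaves 41.
April has 30 days (11 left).
11 days into May → 11 May 1985.

11 May 1985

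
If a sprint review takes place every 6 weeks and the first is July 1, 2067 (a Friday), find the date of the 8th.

April 20, 2068

The 8th occurrence is 7 intervals after the first: 7 × 42 = 294 days after July 1, 2067.
July has 31 days — 30 days to the end of July leaves 264.
August has 31 days (233 left).
September has 30 days (203 left).
October has 31 days (172 left).
November has 30 days (142 left).
December has 31 days (111 left).
January has 31 days (80 left).
February has 29 days (51 left).
March has 31 days (20 left).
20 days into April → April 20, 2068.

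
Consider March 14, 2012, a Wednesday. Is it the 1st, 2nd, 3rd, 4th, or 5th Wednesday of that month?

2nd

Day 14 falls in week ⌈14/7⌉ of the month.
Days 1–7 hold the 1st Wednesday, 8–14 the 2nd, 15–21 the 3rd, 22–28 the 4th, 29–31 the 5th.
14 is in the range for the 2nd.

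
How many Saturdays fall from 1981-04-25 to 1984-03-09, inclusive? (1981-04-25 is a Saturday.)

1981-04-25 is a Saturday; the first Saturday on or after it is 1981-04-25.
From 1981-04-25 to 1984-03-09: 250 + 365 + 365 + 69 = 1049 days (rest of 1981, 1982, 1983, to 1984-03-09 in 1984).
1049 ÷ 7 = 149 full weeks with remainder 6, so 149 more Saturdays after the first → 150.

150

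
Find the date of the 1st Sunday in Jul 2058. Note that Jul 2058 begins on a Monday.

Jul 7, 2058

Jul 2058 begins on a Monday, so the first Sunday is Jul 7 (6 days later).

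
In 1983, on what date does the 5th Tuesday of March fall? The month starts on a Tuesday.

March 29, 1983

March 1983 begins on a Tuesday, so the first Tuesday is March 1.
The 5th Tuesday is 4 weeks later: 1 + 28 = 29.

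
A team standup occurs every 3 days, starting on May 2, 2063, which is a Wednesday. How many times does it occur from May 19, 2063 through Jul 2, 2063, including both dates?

15

Occurrences land 3·i days after May 2, 2063 for i = 0, 1, 2, …
May 19, 2063 is 17 days after the start; 17 ÷ 3 = 5 remainder 2; since the remainder is 2, round up to i = 6. First occurrence in the window: #7 on May 20, 2063 (6×3 = 18 days in).
Jul 2, 2063 is 61 days after the start; 61 ÷ 3 = 20 remainder 1. Last occurrence in the window: #21 on Jul 1, 2063.
Occurrences #7 through #21: 15 in total.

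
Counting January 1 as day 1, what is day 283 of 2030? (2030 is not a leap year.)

January has 31 days (283 − 31 = 252 remain).
February has 28 days (252 − 28 = 224 remain).
March has 31 days (224 − 31 = 193 remain).
April has 30 days (193 − 30 = 163 remain).
May has 31 days (163 − 31 = 132 remain).
June has 30 days (132 − 30 = 102 remain).
July has 31 days (102 − 31 = 71 remain).
August has 31 days (71 − 31 = 40 remain).
September has 30 days (40 − 30 = 10 remain).
10 into October → October 10.

2030-10-10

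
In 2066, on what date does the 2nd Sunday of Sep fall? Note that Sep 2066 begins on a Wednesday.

Sep 12, 2066

Sep 2066 begins on a Wednesday, so the first Sunday is Sep 5 (4 days later).
The 2nd Sunday is 1 weeks later: 5 + 7 = 12.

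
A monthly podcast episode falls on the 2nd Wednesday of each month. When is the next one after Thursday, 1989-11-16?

November 1989 starts on a Wednesday; its first Wednesday is the 1st, so the 2nd Wednesday is the 8th — 1989-11-08.
That is not after 1989-11-16, so look at December 1989.
December 1989 starts on a Friday; its first Wednesday is the 6th, so the 2nd Wednesday is the 13th — 1989-12-13.

1989-12-13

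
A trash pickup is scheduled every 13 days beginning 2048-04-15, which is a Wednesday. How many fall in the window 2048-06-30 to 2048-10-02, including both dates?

8

Occurrences land 13·i days after 2048-04-15 for i = 0, 1, 2, …
2048-06-30 is 76 days after the start; 76 ÷ 13 = 5 remainder 11; since the remainder is 11, round up to i = 6. First occurrence in the window: #7 on 2048-07-02 (6×13 = 78 days in).
2048-10-02 is 170 days after the start; 170 ÷ 13 = 13 remainder 1. Last occurrence in the window: #14 on 2048-10-01.
Occurrences #7 through #14: 8 in total.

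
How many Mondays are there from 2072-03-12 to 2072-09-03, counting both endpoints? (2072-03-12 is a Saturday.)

2072-03-12 is a Saturday; the first Monday on or after it is 2072-03-14 (2 days later).
From 2072-03-14 to 2072-09-03: 17 + 30 + 31 + 30 + 31 + 31 + 3 = 173 days (rest of March, April, May, June, July, August, September).
173 ÷ 7 = 24 full weeks with remainder 5, so 24 more Mondays after the first → 25.

25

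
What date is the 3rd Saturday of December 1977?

1977-12-17

The first Saturday of December 1977 is December 3.
The 3rd Saturday is 2 weeks later: 3 + 14 = 17.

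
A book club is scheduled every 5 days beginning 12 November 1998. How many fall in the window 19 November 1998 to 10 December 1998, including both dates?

Occurrences land 5·i days after 12 November 1998 for i = 0, 1, 2, …
19 November 1998 is 7 days after the start; 7 ÷ 5 = 1 remainder 2; since the remainder is 2, round up to i = 2. First occurrence in the window: #3 on 22 November 1998 (2×5 = 10 days in).
10 December 1998 is 28 days after the start; 28 ÷ 5 = 5 remainder 3. Last occurrence in the window: #6 on 7 December 1998.
Occurrences #3 through #6: 4 in total.

4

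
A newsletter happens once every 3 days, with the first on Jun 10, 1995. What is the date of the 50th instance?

The 50th occurrence is 49 intervals after the first: 49 × 3 = 147 days after Jun 10, 1995.
Jun has 30 days — 20 days to the end of Jun leaves 127.
Jul has 31 days (96 left).
Aug has 31 days (65 left).
Sep has 30 days (35 left).
Oct has 31 days (4 left).
4 days into Nov → Nov 4, 1995.

Nov 4, 1995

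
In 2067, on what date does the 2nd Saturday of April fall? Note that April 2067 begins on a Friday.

9 April 2067

April 2067 begins on a Friday, so the first Saturday is April 2 (1 day later).
The 2nd Saturday is 1 weeks later: 2 + 7 = 9.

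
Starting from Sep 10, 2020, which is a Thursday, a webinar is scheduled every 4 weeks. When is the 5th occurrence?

The 5th occurrence is 4 intervals after the first: 4 × 28 = 112 days after Sep 10, 2020.
Sep has 30 days — 20 days to the end of Sep leaves 92.
Oct has 31 days (61 left).
Nov has 30 days (31 left).
31 days into Dec → Dec 31, 2020.

Dec 31, 2020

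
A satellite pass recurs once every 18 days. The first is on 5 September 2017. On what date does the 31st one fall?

The 31st occurrence is 30 intervals after the first: 30 × 18 = 540 days after 5 September 2017.
September has 30 days — 25 days to the end of September leaves 515.
From end of September to end of 2017 is 92 days (423 left).
2018 has 365 days (58 left).
January has 31 days (27 left).
27 days into February → 27 February 2019.

27 February 2019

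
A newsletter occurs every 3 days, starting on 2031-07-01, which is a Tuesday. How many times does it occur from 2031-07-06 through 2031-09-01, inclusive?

19

Occurrences land 3·i days after 2031-07-01 for i = 0, 1, 2, …
2031-07-06 is 5 days after the start; 5 ÷ 3 = 1 remainder 2; since the remainder is 2, round up to i = 2. First occurrence in the window: #3 on 2031-07-07 (2×3 = 6 days in).
2031-09-01 is 62 days after the start; 62 ÷ 3 = 20 remainder 2. Last occurrence in the window: #21 on 2031-08-30.
Occurrences #3 through #21: 19 in total.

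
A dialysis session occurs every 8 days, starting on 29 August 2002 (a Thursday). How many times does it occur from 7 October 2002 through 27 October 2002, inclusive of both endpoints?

Occurrences land 8·i days after 29 August 2002 for i = 0, 1, 2, …
7 October 2002 is 39 days after the start; 39 ÷ 8 = 4 remainder 7; since the remainder is 7, round up to i = 5. First occurrence in the window: #6 on 8 October 2002 (5×8 = 40 days in).
27 October 2002 is 59 days after the start; 59 ÷ 8 = 7 remainder 3. Last occurrence in the window: #8 on 24 October 2002.
Occurrences #6 through #8: 3 in total.

3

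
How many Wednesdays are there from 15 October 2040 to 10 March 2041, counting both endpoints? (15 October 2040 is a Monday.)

15 October 2040 is a Monday; the first Wednesday on or after it is 17 October 2040 (2 days later).
From 17 October 2040 to 10 March 2041: 14 + 30 + 31 + 31 + 28 + 10 = 144 days (rest of October, November, December, January, February, March).
144 ÷ 7 = 20 full weeks with remainder 4, so 20 more Wednesdays after the first → 21.

21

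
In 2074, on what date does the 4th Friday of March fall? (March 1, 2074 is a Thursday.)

March 2074 begins on a Thursday, so the first Friday is March 2 (1 day later).
The 4th Friday is 3 weeks later: 2 + 21 = 23.

2074-03-23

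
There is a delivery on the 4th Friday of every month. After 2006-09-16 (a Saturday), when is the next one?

2006-09-22

September 2006 starts on a Friday; its first Friday is the 1st, so the 4th Friday is the 22nd — 2006-09-22.
2006-09-22 is after 2006-09-16, so that is the next one.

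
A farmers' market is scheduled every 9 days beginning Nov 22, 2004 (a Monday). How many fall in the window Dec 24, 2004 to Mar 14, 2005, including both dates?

Occurrences land 9·i days after Nov 22, 2004 for i = 0, 1, 2, …
Dec 24, 2004 is 32 days after the start; 32 ÷ 9 = 3 remainder 5; since the remainder is 5, round up to i = 4. First occurrence in the window: #5 on Dec 28, 2004 (4×9 = 36 days in).
Mar 14, 2005 is 112 days after the start; 112 ÷ 9 = 12 remainder 4. Last occurrence in the window: #13 on Mar 10, 2005.
Occurrences #5 through #13: 9 in total.

9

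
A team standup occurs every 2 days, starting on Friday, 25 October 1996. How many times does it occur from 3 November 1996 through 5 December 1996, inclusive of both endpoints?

Occurrences land 2·i days after 25 October 1996 for i = 0, 1, 2, …
3 November 1996 is 9 days after the start; 9 ÷ 2 = 4 remainder 1; since the remainder is 1, round up to i = 5. First occurrence in the window: #6 on 4 November 1996 (5×2 = 10 days in).
5 December 1996 is 41 days after the start; 41 ÷ 2 = 20 remainder 1. Last occurrence in the window: #21 on 4 December 1996.
Occurrences #6 through #21: 16 in total.

16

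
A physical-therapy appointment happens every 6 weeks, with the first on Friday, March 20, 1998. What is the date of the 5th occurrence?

The 5th occurrence is 4 intervals after the first: 4 × 42 = 168 days after March 20, 1998.
March has 31 days — 11 days to the end of March leaves 157.
April has 30 days (127 left).
May has 31 days (96 left).
June has 30 days (66 left).
July has 31 days (35 left).
August has 31 days (4 left).
4 days into September → September 4, 1998.

September 4, 1998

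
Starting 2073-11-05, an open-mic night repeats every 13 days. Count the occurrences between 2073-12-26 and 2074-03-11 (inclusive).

Occurrences land 13·i days after 2073-11-05 for i = 0, 1, 2, …
2073-12-26 is 51 days after the start; 51 ÷ 13 = 3 remainder 12; since the remainder is 12, round up to i = 4. First occurrence in the window: #5 on 2073-12-27 (4×13 = 52 days in).
2074-03-11 is 126 days after the start; 126 ÷ 13 = 9 remainder 9. Last occurrence in the window: #10 on 2074-03-02.
Occurrences #5 through #10: 6 in total.

6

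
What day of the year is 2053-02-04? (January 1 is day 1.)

35

Days in months before February: 31 = 31.
Plus 4 days into February → day 35.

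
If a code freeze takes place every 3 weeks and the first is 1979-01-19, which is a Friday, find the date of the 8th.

1979-06-15

The 8th occurrence is 7 intervals after the first: 7 × 21 = 147 days after 1979-01-19.
January has 31 days — 12 days to the end of January leaves 135.
February has 28 days (107 left).
March has 31 days (76 left).
April has 30 days (46 left).
May has 31 days (15 left).
15 days into June → 1979-06-15.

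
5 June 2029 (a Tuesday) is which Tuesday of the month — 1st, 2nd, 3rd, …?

1st

Day 5 falls in week ⌈5/7⌉ of the month.
Days 1–7 hold the 1st Tuesday, 8–14 the 2nd, 15–21 the 3rd, 22–28 the 4th, 29–31 the 5th.
5 is in the range for the 1st.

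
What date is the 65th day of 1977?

Mar 6, 1977

Jan has 31 days (65 − 31 = 34 remain).
Feb has 28 days (34 − 28 = 6 remain).
6 into Mar → Mar 6.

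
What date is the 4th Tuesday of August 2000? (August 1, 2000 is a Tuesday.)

22 August 2000

August 2000 begins on a Tuesday, so the first Tuesday is August 1.
The 4th Tuesday is 3 weeks later: 1 + 21 = 22.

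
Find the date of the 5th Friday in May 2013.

May 2013 begins on a Wednesday, so the first Friday is May 3 (2 days later).
The 5th Friday is 4 weeks later: 3 + 28 = 31.

31 May 2013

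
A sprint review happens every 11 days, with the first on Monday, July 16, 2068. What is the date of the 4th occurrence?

The 4th occurrence is 3 intervals after the first: 3 × 11 = 33 days after July 16, 2068.
July has 31 days — 15 days to the end of July leaves 18.
18 days into August → August 18, 2068.

August 18, 2068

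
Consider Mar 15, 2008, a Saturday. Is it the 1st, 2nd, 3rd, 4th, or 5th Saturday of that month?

3rd

Day 15 falls in week ⌈15/7⌉ of the month.
Days 1–7 hold the 1st Saturday, 8–14 the 2nd, 15–21 the 3rd, 22–28 the 4th, 29–31 the 5th.
15 is in the range for the 3rd.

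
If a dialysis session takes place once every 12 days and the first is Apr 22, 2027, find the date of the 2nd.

The 2nd occurrence is 1 interval after the first: 1 × 12 = 12 days after Apr 22, 2027.
Apr has 30 days — 8 days to the end of Apr leaves 4.
4 days into May → May 4, 2027.

May 4, 2027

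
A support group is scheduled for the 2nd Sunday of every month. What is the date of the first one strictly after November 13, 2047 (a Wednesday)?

December 8, 2047

November 2047 starts on a Friday; its first Sunday is the 3rd, so the 2nd Sunday is the 10th — November 10, 2047.
That is not after November 13, 2047, so look at December 2047.
December 2047 starts on a Sunday; its first Sunday is the 1st, so the 2nd Sunday is the 8th — December 8, 2047.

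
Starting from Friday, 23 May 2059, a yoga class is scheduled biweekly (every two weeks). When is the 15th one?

The 15th occurrence is 14 intervals after the first: 14 × 14 = 196 days after 23 May 2059.
May has 31 days — 8 days to the end of May leaves 188.
June has 30 days (158 left).
July has 31 days (127 left).
August has 31 days (96 left).
September has 30 days (66 left).
October has 31 days (35 left).
November has 30 days (5 left).
5 days into December → 5 December 2059.

5 December 2059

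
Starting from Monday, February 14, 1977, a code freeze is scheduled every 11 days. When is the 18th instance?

The 18th occurrence is 17 intervals after the first: 17 × 11 = 187 days after February 14, 1977.
February has 28 days — 14 days to the end of February leaves 173.
March has 31 days (142 left).
April has 30 days (112 left).
May has 31 days (81 left).
June has 30 days (51 left).
July has 31 days (20 left).
20 days into August → August 20, 1977.

August 20, 1977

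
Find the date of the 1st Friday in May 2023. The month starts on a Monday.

5 May 2023

May 2023 begins on a Monday, so the first Friday is May 5 (4 days later).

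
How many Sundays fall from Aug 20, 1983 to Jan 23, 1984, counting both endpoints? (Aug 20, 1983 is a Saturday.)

23

Aug 20, 1983 is a Saturday; the first Sunday on or after it is Aug 21, 1983 (1 day later).
From Aug 21, 1983 to Jan 23, 1984: 10 + 30 + 31 + 30 + 31 + 23 = 155 days (rest of Aug, Sep, Oct, Nov, Dec, Jan).
155 ÷ 7 = 22 full weeks with remainder 1, so 22 more Sundays after the first → 23.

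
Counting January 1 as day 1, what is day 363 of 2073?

January has 31 days (363 − 31 = 332 remain).
February has 28 days (332 − 28 = 304 remain).
March has 31 days (304 − 31 = 273 remain).
April has 30 days (273 − 30 = 243 remain).
May has 31 days (243 − 31 = 212 remain).
June has 30 days (212 − 30 = 182 remain).
July has 31 days (182 − 31 = 151 remain).
August has 31 days (151 − 31 = 120 remain).
September has 30 days (120 − 30 = 90 remain).
October has 31 days (90 − 31 = 59 remain).
November has 30 days (59 − 30 = 29 remain).
29 into December → December 29.

December 29, 2073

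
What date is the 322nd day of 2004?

January has 31 days (322 − 31 = 291 remain).
February has 29 days (291 − 29 = 262 remain).
March has 31 days (262 − 31 = 231 remain).
April has 30 days (231 − 30 = 201 remain).
May has 31 days (201 − 31 = 170 remain).
June has 30 days (170 − 30 = 140 remain).
July has 31 days (140 − 31 = 109 remain).
August has 31 days (109 − 31 = 78 remain).
September has 30 days (78 − 30 = 48 remain).
October has 31 days (48 − 31 = 17 remain).
17 into November → November 17.

November 17, 2004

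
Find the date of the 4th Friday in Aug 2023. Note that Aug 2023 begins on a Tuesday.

Aug 2023 begins on a Tuesday, so the first Friday is Aug 4 (3 days later).
The 4th Friday is 3 weeks later: 4 + 21 = 25.

Aug 25, 2023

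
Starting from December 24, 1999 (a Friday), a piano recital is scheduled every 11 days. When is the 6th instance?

February 17, 2000

The 6th occurrence is 5 intervals after the first: 5 × 11 = 55 days after December 24, 1999.
December has 31 days — 7 days to the end of December leaves 48.
January has 31 days (17 left).
17 days into February → February 17, 2000.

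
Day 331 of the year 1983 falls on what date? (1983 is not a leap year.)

January has 31 days (331 − 31 = 300 remain).
February has 28 days (300 − 28 = 272 remain).
March has 31 days (272 − 31 = 241 remain).
April has 30 days (241 − 30 = 211 remain).
May has 31 days (211 − 31 = 180 remain).
June has 30 days (180 − 30 = 150 remain).
July has 31 days (150 − 31 = 119 remain).
August has 31 days (119 − 31 = 88 remain).
September has 30 days (88 − 30 = 58 remain).
October has 31 days (58 − 31 = 27 remain).
27 into November → November 27.

1983-11-27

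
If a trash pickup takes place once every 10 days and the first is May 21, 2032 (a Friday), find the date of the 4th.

Jun 20, 2032

The 4th occurrence is 3 intervals after the first: 3 × 10 = 30 days after May 21, 2032.
May has 31 days — 10 days to the end of May leaves 20.
20 days into Jun → Jun 20, 2032.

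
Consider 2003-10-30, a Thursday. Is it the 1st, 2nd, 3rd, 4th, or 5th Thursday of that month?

5th

Day 30 falls in week ⌈30/7⌉ of the month.
Days 1–7 hold the 1st Thursday, 8–14 the 2nd, 15–21 the 3rd, 22–28 the 4th, 29–31 the 5th.
30 is in the range for the 5th.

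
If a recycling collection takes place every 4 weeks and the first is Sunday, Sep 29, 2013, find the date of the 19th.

The 19th occurrence is 18 intervals after the first: 18 × 28 = 504 days after Sep 29, 2013.
Sep has 30 days — 1 day to the end of Sep leaves 503.
From end of Sep to end of 2013 is 92 days (411 left).
2014 has 365 days (46 left).
Jan has 31 days (15 left).
15 days into Feb → Feb 15, 2015.

Feb 15, 2015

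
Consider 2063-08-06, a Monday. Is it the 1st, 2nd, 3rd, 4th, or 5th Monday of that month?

Day 6 falls in week ⌈6/7⌉ of the month.
Days 1–7 hold the 1st Monday, 8–14 the 2nd, 15–21 the 3rd, 22–28 the 4th, 29–31 the 5th.
6 is in the range for the 1st.

1st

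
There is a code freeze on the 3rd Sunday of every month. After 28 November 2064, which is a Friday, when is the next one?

November 2064 starts on a Saturday; its first Sunday is the 2nd, so the 3rd Sunday is the 16th — 16 November 2064.
That is not after 28 November 2064, so look at December 2064.
December 2064 starts on a Monday; its first Sunday is the 7th, so the 3rd Sunday is the 21st — 21 December 2064.

21 December 2064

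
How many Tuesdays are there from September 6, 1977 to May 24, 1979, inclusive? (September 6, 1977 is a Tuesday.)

90

September 6, 1977 is a Tuesday; the first Tuesday on or after it is September 6, 1977.
From September 6, 1977 to May 24, 1979: 116 + 365 + 144 = 625 days (rest of 1977, 1978, to May 24, 1979 in 1979).
625 ÷ 7 = 89 full weeks with remainder 2, so 89 more Tuesdays after the first → 90.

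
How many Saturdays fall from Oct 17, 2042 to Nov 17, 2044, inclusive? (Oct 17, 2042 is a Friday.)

Oct 17, 2042 is a Friday; the first Saturday on or after it is Oct 18, 2042 (1 day later).
From Oct 18, 2042 to Nov 17, 2044: 74 + 365 + 322 = 761 days (rest of 2042, 2043, to Nov 17, 2044 in 2044).
761 ÷ 7 = 108 full weeks with remainder 5, so 108 more Saturdays after the first → 109.

109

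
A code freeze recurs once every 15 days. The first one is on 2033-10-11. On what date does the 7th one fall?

The 7th occurrence is 6 intervals after the first: 6 × 15 = 90 days after 2033-10-11.
October has 31 days — 20 days to the end of October leaves 70.
November has 30 days (40 left).
December has 31 days (9 left).
9 days into January → 2034-01-09.

2034-01-09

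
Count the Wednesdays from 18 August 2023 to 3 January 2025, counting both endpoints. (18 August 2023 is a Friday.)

72

18 August 2023 is a Friday; the first Wednesday on or after it is 23 August 2023 (5 days later).
From 23 August 2023 to 3 January 2025: 130 + 366 + 3 = 499 days (rest of 2023, 2024, to 3 January 2025 in 2025).
499 ÷ 7 = 71 full weeks with remainder 2, so 71 more Wednesdays after the first → 72.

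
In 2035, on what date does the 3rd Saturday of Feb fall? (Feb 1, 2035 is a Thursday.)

Feb 2035 begins on a Thursday, so the first Saturday is Feb 3 (2 days later).
The 3rd Saturday is 2 weeks later: 3 + 14 = 17.

Feb 17, 2035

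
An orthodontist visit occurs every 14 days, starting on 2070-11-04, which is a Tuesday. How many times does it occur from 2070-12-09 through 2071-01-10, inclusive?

2

Occurrences land 14·i days after 2070-11-04 for i = 0, 1, 2, …
2070-12-09 is 35 days after the start; 35 ÷ 14 = 2 remainder 7; since the remainder is 7, round up to i = 3. First occurrence in the window: #4 on 2070-12-16 (3×14 = 42 days in).
2071-01-10 is 67 days after the start; 67 ÷ 14 = 4 remainder 11. Last occurrence in the window: #5 on 2070-12-30.
Occurrences #4 through #5: 2 in total.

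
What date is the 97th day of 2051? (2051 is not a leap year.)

January has 31 days (97 − 31 = 66 remain).
February has 28 days (66 − 28 = 38 remain).
March has 31 days (38 − 31 = 7 remain).
7 into April → April 7.

2051-04-07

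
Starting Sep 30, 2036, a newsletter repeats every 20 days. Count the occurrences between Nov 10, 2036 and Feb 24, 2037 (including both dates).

Occurrences land 20·i days after Sep 30, 2036 for i = 0, 1, 2, …
Nov 10, 2036 is 41 days after the start; 41 ÷ 20 = 2 remainder 1; since the remainder is 1, round up to i = 3. First occurrence in the window: #4 on Nov 29, 2036 (3×20 = 60 days in).
Feb 24, 2037 is 147 days after the start; 147 ÷ 20 = 7 remainder 7. Last occurrence in the window: #8 on Feb 17, 2037.
Occurrences #4 through #8: 5 in total.

5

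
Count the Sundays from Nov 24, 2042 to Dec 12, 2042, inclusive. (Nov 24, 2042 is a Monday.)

2

Nov 24, 2042 is a Monday; the first Sunday on or after it is Nov 30, 2042 (6 days later).
From Nov 30, 2042 to Dec 12, 2042: 0 + 12 = 12 days (rest of Nov, Dec).
12 ÷ 7 = 1 full weeks with remainder 5, so 1 more Sundays after the first → 2.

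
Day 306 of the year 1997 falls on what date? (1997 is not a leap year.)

Nov 2, 1997

Jan has 31 days (306 − 31 = 275 remain).
Feb has 28 days (275 − 28 = 247 remain).
Mar has 31 days (247 − 31 = 216 remain).
Apr has 30 days (216 − 30 = 186 remain).
May has 31 days (186 − 31 = 155 remain).
Jun has 30 days (155 − 30 = 125 remain).
Jul has 31 days (125 − 31 = 94 remain).
Aug has 31 days (94 − 31 = 63 remain).
Sep has 30 days (63 − 30 = 33 remain).
Oct has 31 days (33 − 31 = 2 remain).
2 into Nov → Nov 2.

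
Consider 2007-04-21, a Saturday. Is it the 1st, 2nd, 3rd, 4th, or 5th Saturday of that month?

3rd

Day 21 falls in week ⌈21/7⌉ of the month.
Days 1–7 hold the 1st Saturday, 8–14 the 2nd, 15–21 the 3rd, 22–28 the 4th, 29–31 the 5th.
21 is in the range for the 3rd.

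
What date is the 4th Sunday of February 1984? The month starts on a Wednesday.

1984-02-26

February 1984 begins on a Wednesday, so the first Sunday is February 5 (4 days later).
The 4th Sunday is 3 weeks later: 5 + 21 = 26.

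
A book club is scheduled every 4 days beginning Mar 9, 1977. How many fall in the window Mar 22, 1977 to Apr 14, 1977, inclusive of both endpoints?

6

Occurrences land 4·i days after Mar 9, 1977 for i = 0, 1, 2, …
Mar 22, 1977 is 13 days after the start; 13 ÷ 4 = 3 remainder 1; since the remainder is 1, round up to i = 4. First occurrence in the window: #5 on Mar 25, 1977 (4×4 = 16 days in).
Apr 14, 1977 is 36 days after the start; 36 ÷ 4 = 9 remainder 0. Last occurrence in the window: #10 on Apr 14, 1977.
Occurrences #5 through #10: 6 in total.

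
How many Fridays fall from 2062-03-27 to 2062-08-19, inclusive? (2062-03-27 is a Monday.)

21

2062-03-27 is a Monday; the first Friday on or after it is 2062-03-31 (4 days later).
From 2062-03-31 to 2062-08-19: 0 + 30 + 31 + 30 + 31 + 19 = 141 days (rest of March, April, May, June, July, August).
141 ÷ 7 = 20 full weeks with remainder 1, so 20 more Fridays after the first → 21.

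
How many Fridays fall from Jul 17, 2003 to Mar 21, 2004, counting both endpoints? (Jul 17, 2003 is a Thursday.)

Jul 17, 2003 is a Thursday; the first Friday on or after it is Jul 18, 2003 (1 day later).
From Jul 18, 2003 to Mar 21, 2004: 13 + 31 + 30 + 31 + 30 + 31 + 31 + 29 + 21 = 247 days (rest of Jul, Aug, Sep, Oct, Nov, Dec, Jan, Feb, Mar).
247 ÷ 7 = 35 full weeks with remainder 2, so 35 more Fridays after the first → 36.

36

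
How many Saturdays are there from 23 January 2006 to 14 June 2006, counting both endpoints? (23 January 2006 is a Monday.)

20

23 January 2006 is a Monday; the first Saturday on or after it is 28 January 2006 (5 days later).
From 28 January 2006 to 14 June 2006: 3 + 28 + 31 + 30 + 31 + 14 = 137 days (rest of January, February, March, April, May, June).
137 ÷ 7 = 19 full weeks with remainder 4, so 19 more Saturdays after the first → 20.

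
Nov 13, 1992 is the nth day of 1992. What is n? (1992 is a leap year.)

318

Days in months before Nov: 31 + 29 + 31 + 30 + 31 + 30 + 31 + 31 + 30 + 31 = 305.
Plus 13 days into Nov → day 318.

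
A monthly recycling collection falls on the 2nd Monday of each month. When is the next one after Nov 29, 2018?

Dec 10, 2018

Nov 2018 starts on a Thursday; its first Monday is the 5th, so the 2nd Monday is the 12th — Nov 12, 2018.
That is not after Nov 29, 2018, so look at Dec 2018.
Dec 2018 starts on a Saturday; its first Monday is the 3rd, so the 2nd Monday is the 10th — Dec 10, 2018.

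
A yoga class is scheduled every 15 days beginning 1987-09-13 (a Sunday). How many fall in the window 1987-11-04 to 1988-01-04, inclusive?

4

Occurrences land 15·i days after 1987-09-13 for i = 0, 1, 2, …
1987-11-04 is 52 days after the start; 52 ÷ 15 = 3 remainder 7; since the remainder is 7, round up to i = 4. First occurrence in the window: #5 on 1987-11-12 (4×15 = 60 days in).
1988-01-04 is 113 days after the start; 113 ÷ 15 = 7 remainder 8. Last occurrence in the window: #8 on 1987-12-27.
Occurrences #5 through #8: 4 in total.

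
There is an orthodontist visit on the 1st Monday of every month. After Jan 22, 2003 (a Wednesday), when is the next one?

Jan 2003 starts on a Wednesday, so its 1st Monday is Jan 6, 2003 (5 days in).
That is not after Jan 22, 2003, so look at Feb 2003.
Feb 2003 starts on a Saturday, so its 1st Monday is Feb 3, 2003 (2 days in).

Feb 3, 2003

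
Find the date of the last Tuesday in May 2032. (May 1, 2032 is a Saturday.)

May 2032 begins on a Saturday, so the first Tuesday is May 4 (3 days later).
May 2032 has 31 days. Adding weeks: 4, 11, 18, 25 — the last one ≤ 31 is the 25th.

25 May 2032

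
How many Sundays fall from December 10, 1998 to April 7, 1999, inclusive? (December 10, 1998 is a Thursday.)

December 10, 1998 is a Thursday; the first Sunday on or after it is December 13, 1998 (3 days later).
From December 13, 1998 to April 7, 1999: 18 + 31 + 28 + 31 + 7 = 115 days (rest of December, January, February, March, April).
115 ÷ 7 = 16 full weeks with remainder 3, so 16 more Sundays after the first → 17.

17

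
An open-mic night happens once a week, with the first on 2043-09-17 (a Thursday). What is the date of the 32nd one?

2044-04-21

The 32nd occurrence is 31 intervals after the first: 31 × 7 = 217 days after 2043-09-17.
September has 30 days — 13 days to the end of September leaves 204.
October has 31 days (173 left).
November has 30 days (143 left).
December has 31 days (112 left).
January has 31 days (81 left).
February has 29 days (52 left).
March has 31 days (21 left).
21 days into April → 2044-04-21.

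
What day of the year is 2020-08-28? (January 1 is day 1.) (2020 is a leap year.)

Days in months before August: 31 + 29 + 31 + 30 + 31 + 30 + 31 = 213.
Plus 28 days into August → day 241.

241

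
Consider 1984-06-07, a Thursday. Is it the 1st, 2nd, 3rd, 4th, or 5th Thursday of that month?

1st

Day 7 falls in week ⌈7/7⌉ of the month.
Days 1–7 hold the 1st Thursday, 8–14 the 2nd, 15–21 the 3rd, 22–28 the 4th, 29–31 the 5th.
7 is in the range for the 1st.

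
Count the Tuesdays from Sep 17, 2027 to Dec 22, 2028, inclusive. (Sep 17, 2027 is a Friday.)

66

Sep 17, 2027 is a Friday; the first Tuesday on or after it is Sep 21, 2027 (4 days later).
From Sep 21, 2027 to Dec 22, 2028: 101 + 357 = 458 days (rest of 2027, to Dec 22, 2028 in 2028).
458 ÷ 7 = 65 full weeks with remainder 3, so 65 more Tuesdays after the first → 66.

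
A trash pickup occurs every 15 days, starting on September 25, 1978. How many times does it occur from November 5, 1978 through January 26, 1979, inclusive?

Occurrences land 15·i days after September 25, 1978 for i = 0, 1, 2, …
November 5, 1978 is 41 days after the start; 41 ÷ 15 = 2 remainder 11; since the remainder is 11, round up to i = 3. First occurrence in the window: #4 on November 9, 1978 (3×15 = 45 days in).
January 26, 1979 is 123 days after the start; 123 ÷ 15 = 8 remainder 3. Last occurrence in the window: #9 on January 23, 1979.
Occurrences #4 through #9: 6 in total.

6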